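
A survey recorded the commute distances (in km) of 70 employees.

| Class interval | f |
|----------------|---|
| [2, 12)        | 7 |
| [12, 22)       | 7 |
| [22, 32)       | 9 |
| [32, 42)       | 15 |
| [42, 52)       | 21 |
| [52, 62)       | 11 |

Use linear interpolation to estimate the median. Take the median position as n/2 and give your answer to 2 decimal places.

Cumulative frequencies: 7, 14, 23, 38, 59, 70
n = 70; position = n/2 = 35.
This falls in the class [32, 42): L = 32, F = 23, f = 15, h = 10.
Median ≈ 32 + ((35 − 23) / 15) × 10 = 40.0000

40.00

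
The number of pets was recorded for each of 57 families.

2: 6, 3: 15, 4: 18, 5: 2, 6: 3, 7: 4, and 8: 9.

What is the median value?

Cumulative frequencies: 6, 21, 39, 41, 44, 48, 57
n = 57, so the median is the value in position (n+1)/2 = 29.
Position 29 falls at value 4.

4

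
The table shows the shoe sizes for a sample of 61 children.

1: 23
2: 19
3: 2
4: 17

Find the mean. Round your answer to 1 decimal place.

Values: 1, 2, 3, 4
Σfx = 23×1 + 19×2 + 2×3 + 17×4 = 135
n = Σf = 61
Mean = 135 / 61 = 2.2131

2.2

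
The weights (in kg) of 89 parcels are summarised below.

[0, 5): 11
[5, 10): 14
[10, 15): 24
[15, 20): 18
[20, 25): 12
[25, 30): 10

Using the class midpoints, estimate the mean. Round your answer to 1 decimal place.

14.5

Midpoints: 2.5, 7.5, 12.5, 17.5, 22.5, 27.5
Σfm = 11×2.5 + 14×7.5 + 24×12.5 + 18×17.5 + 12×22.5 + 10×27.5 = 1292.5
n = Σf = 89
Mean = 1292.5 / 89 = 14.5225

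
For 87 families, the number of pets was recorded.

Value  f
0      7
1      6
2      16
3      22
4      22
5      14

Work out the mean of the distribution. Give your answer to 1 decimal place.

Values: 0, 1, 2, 3, 4, 5
Σfx = 7×0 + 6×1 + 16×2 + 22×3 + 22×4 + 14×5 = 262
n = Σf = 87
Mean = 262 / 87 = 3.0115

3.0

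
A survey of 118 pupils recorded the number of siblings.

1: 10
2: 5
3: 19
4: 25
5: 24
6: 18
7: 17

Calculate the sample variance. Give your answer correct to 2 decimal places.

3.03

Values: 1, 2, 3, 4, 5, 6, 7
n = 118, Σfx = 524, mean = 4.4407
Σfx² = 2682
Σf(x − x̄)² = Σfx² − (Σfx)²/n = 2682 − 524²/118 = 355.0847
Sample variance = 355.0847 / 117 = 3.0349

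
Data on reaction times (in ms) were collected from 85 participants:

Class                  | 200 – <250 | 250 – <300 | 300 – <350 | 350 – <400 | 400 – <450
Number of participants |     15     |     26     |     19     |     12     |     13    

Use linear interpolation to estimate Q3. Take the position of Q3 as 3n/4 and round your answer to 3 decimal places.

365.625

Cumulative frequencies: 15, 41, 60, 72, 85
n = 85; position = 3n/4 = 63.75.
This falls in the class 350 – <400: L = 350, F = 60, f = 12, h = 50.
Upper quartile ≈ 350 + ((63.75 − 60) / 12) × 50 = 365.6250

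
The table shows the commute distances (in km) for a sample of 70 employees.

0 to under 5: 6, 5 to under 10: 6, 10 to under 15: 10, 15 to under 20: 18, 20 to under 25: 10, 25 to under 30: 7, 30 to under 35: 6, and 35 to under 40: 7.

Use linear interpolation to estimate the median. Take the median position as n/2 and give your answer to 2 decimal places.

Cumulative frequencies: 6, 12, 22, 40, 50, 57, 63, 70
n = 70; position = n/2 = 35.
This falls in the class 15 to under 20: L = 15, F = 22, f = 18, h = 5.
Median ≈ 15 + ((35 − 22) / 18) × 5 = 18.6111

18.61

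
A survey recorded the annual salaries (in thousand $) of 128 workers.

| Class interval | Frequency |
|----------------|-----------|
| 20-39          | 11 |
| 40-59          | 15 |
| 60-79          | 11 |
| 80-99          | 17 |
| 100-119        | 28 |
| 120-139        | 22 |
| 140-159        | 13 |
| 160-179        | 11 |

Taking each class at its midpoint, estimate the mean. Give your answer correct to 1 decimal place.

102.2

Midpoints: 29.5, 49.5, 69.5, 89.5, 109.5, 129.5, 149.5, 169.5
Σfm = 11×29.5 + 15×49.5 + 11×69.5 + 17×89.5 + 28×109.5 + 22×129.5 + 13×149.5 + 11×169.5 = 13076
n = Σf = 128
Mean = 13076 / 128 = 102.1562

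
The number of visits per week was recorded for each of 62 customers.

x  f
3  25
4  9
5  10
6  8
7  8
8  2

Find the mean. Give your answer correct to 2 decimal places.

4.53

Values: 3, 4, 5, 6, 7, 8
Σfx = 25×3 + 9×4 + 10×5 + 8×6 + 8×7 + 2×8 = 281
n = Σf = 62
Mean = 281 / 62 = 4.5323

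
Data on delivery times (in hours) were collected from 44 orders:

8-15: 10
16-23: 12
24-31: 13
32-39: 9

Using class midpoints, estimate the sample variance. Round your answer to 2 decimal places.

72.90

Midpoints: 11.5, 19.5, 27.5, 35.5
n = 44, Σfm = 1026, mean = 23.3182
Σfm² = 27059
Σf(m − x̄)² = Σfm² − (Σfm)²/n = 27059 − 1026²/44 = 3134.5455
Sample variance = 3134.5455 / 43 = 72.8964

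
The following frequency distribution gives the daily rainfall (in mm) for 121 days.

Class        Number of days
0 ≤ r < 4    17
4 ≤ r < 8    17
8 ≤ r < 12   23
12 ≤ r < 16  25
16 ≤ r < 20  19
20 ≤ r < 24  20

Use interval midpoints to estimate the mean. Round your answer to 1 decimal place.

12.4

Midpoints: 2, 6, 10, 14, 18, 22
Σfm = 17×2 + 17×6 + 23×10 + 25×14 + 19×18 + 20×22 = 1498
n = Σf = 121
Mean = 1498 / 121 = 12.3802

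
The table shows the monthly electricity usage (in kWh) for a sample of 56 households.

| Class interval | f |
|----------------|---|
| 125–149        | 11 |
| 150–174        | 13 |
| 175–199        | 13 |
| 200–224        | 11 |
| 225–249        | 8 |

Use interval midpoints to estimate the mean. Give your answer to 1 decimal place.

Midpoints: 137, 162, 187, 212, 237
Σfm = 11×137 + 13×162 + 13×187 + 11×212 + 8×237 = 10272
n = Σf = 56
Mean = 10272 / 56 = 183.4286

183.4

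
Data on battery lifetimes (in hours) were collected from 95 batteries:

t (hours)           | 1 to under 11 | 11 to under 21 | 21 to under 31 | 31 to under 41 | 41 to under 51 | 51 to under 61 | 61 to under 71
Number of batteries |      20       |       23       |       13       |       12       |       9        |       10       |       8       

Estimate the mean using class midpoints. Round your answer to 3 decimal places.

Midpoints: 6, 16, 26, 36, 46, 56, 66
Σfm = 20×6 + 23×16 + 13×26 + 12×36 + 9×46 + 10×56 + 8×66 = 2760
n = Σf = 95
Mean = 2760 / 95 = 29.0526

29.053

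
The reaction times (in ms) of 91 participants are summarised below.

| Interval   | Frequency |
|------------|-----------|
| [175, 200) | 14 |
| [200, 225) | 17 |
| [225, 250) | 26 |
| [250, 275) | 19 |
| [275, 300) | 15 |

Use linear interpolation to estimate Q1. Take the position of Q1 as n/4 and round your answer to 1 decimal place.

212.9

Cumulative frequencies: 14, 31, 57, 76, 91
n = 91; position = n/4 = 22.75.
This falls in the class [200, 225): L = 200, F = 14, f = 17, h = 25.
Lower quartile ≈ 200 + ((22.75 − 14) / 17) × 25 = 212.8676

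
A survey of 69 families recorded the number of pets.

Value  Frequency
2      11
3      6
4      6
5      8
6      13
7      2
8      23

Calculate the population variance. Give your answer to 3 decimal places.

Values: 2, 3, 4, 5, 6, 7, 8
n = 69, Σfx = 380, mean = 5.5072
Σfx² = 2432
Σf(x − x̄)² = Σfx² − (Σfx)²/n = 2432 − 380²/69 = 339.2464
Population variance = 339.2464 / 69 = 4.9166

4.917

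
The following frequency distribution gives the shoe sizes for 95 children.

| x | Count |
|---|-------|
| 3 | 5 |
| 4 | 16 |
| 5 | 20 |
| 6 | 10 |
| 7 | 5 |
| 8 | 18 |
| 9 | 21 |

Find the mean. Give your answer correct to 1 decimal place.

6.4

Values: 3, 4, 5, 6, 7, 8, 9
Σfx = 5×3 + 16×4 + 20×5 + 10×6 + 5×7 + 18×8 + 21×9 = 607
n = Σf = 95
Mean = 607 / 95 = 6.3895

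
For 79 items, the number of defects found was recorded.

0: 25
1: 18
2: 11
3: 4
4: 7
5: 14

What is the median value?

1

Cumulative frequencies: 25, 43, 54, 58, 65, 79
n = 79, so the median is the value in position (n+1)/2 = 40.
Position 40 falls at value 1.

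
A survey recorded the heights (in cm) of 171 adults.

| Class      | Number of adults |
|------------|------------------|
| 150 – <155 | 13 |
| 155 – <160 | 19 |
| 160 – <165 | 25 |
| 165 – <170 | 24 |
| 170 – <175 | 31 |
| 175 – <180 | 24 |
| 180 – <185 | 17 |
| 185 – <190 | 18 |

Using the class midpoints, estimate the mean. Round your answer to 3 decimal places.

170.424

Midpoints: 152.5, 157.5, 162.5, 167.5, 172.5, 177.5, 182.5, 187.5
Σfm = 13×152.5 + 19×157.5 + 25×162.5 + 24×167.5 + 31×172.5 + 24×177.5 + 17×182.5 + 18×187.5 = 29142.5
n = Σf = 171
Mean = 29142.5 / 171 = 170.4240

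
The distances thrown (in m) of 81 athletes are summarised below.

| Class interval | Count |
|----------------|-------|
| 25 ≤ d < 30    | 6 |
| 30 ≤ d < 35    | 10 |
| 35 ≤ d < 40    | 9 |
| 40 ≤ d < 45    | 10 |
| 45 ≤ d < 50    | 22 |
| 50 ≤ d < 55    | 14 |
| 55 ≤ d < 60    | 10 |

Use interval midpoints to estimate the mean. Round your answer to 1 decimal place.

Midpoints: 27.5, 32.5, 37.5, 42.5, 47.5, 52.5, 57.5
Σfm = 6×27.5 + 10×32.5 + 9×37.5 + 10×42.5 + 22×47.5 + 14×52.5 + 10×57.5 = 3607.5
n = Σf = 81
Mean = 3607.5 / 81 = 44.5370

44.5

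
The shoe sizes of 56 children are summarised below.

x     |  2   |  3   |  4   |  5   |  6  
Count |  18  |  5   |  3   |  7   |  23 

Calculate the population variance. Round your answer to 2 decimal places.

3.10

Values: 2, 3, 4, 5, 6
n = 56, Σfx = 236, mean = 4.2143
Σfx² = 1168
Σf(x − x̄)² = Σfx² − (Σfx)²/n = 1168 − 236²/56 = 173.4286
Population variance = 173.4286 / 56 = 3.0969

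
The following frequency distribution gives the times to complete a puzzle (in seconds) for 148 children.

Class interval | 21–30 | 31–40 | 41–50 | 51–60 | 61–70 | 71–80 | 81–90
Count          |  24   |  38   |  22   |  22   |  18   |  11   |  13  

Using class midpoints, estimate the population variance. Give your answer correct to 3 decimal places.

Midpoints: 25.5, 35.5, 45.5, 55.5, 65.5, 75.5, 85.5
n = 148, Σfm = 7304, mean = 49.3514
Σfm² = 411767
Σf(m − x̄)² = Σfm² − (Σfm)²/n = 411767 − 7304²/148 = 51304.7297
Population variance = 51304.7297 / 148 = 346.6536

346.654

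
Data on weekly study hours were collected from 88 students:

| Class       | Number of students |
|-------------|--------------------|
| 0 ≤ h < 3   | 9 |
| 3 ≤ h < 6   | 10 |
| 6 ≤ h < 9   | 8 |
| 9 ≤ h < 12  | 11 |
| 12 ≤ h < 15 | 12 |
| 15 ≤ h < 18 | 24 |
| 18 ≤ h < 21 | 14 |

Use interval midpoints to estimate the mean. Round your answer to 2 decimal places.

Midpoints: 1.5, 4.5, 7.5, 10.5, 13.5, 16.5, 19.5
Σfm = 9×1.5 + 10×4.5 + 8×7.5 + 11×10.5 + 12×13.5 + 24×16.5 + 14×19.5 = 1065
n = Σf = 88
Mean = 1065 / 88 = 12.1023

12.10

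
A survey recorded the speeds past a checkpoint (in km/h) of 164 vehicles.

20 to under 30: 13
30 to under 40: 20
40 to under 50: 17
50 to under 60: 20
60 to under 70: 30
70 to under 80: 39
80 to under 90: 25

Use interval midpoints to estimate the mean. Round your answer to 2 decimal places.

Midpoints: 25, 35, 45, 55, 65, 75, 85
Σfm = 13×25 + 20×35 + 17×45 + 20×55 + 30×65 + 39×75 + 25×85 = 9890
n = Σf = 164
Mean = 9890 / 164 = 60.3049

60.30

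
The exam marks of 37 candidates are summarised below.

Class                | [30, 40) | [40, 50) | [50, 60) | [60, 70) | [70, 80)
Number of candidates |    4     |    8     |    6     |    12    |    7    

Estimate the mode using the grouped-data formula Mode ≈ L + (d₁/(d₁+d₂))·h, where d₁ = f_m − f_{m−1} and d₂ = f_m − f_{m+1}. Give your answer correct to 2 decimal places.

Modal class: [60, 70) (highest frequency 12).
d₁ = 12 − 6 = 6, d₂ = 12 − 7 = 5
Mode ≈ 60 + (6/(6+5)) × 10 = 60 + 5.4545 = 65.4545

65.45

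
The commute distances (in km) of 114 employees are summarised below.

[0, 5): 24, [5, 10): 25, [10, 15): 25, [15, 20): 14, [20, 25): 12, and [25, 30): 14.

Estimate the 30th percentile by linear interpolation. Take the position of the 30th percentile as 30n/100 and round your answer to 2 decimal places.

7.04

Cumulative frequencies: 24, 49, 74, 88, 100, 114
n = 114; position = 30n/100 = 34.2.
This falls in the class [5, 10): L = 5, F = 24, f = 25, h = 5.
30th percentile ≈ 5 + ((34.2 − 24) / 25) × 5 = 7.0400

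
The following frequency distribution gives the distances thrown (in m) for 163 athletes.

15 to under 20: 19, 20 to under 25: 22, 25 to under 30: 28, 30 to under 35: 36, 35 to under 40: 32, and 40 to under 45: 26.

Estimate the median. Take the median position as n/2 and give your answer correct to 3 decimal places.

Cumulative frequencies: 19, 41, 69, 105, 137, 163
n = 163; position = n/2 = 81.5.
This falls in the class 30 to under 35: L = 30, F = 69, f = 36, h = 5.
Median ≈ 30 + ((81.5 − 69) / 36) × 5 = 31.7361

31.736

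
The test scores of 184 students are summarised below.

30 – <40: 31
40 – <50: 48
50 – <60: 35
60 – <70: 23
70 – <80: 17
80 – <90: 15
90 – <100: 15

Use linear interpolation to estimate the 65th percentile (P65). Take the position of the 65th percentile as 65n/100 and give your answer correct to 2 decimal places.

62.43

Cumulative frequencies: 31, 79, 114, 137, 154, 169, 184
n = 184; position = 65n/100 = 119.6.
This falls in the class 60 – <70: L = 60, F = 114, f = 23, h = 10.
65th percentile ≈ 60 + ((119.6 − 114) / 23) × 10 = 62.4348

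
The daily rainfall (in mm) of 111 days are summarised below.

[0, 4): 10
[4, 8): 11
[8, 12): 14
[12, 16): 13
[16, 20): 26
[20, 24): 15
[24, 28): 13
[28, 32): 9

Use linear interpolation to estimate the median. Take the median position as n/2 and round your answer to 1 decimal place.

Cumulative frequencies: 10, 21, 35, 48, 74, 89, 102, 111
n = 111; position = n/2 = 55.5.
This falls in the class [16, 20): L = 16, F = 48, f = 26, h = 4.
Median ≈ 16 + ((55.5 − 48) / 26) × 4 = 17.1538

17.2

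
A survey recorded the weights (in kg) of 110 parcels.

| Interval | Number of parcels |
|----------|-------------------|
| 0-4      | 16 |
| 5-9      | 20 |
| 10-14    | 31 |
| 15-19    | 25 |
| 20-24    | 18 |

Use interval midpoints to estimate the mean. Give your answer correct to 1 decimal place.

12.4

Midpoints: 2, 7, 12, 17, 22
Σfm = 16×2 + 20×7 + 31×12 + 25×17 + 18×22 = 1365
n = Σf = 110
Mean = 1365 / 110 = 12.4091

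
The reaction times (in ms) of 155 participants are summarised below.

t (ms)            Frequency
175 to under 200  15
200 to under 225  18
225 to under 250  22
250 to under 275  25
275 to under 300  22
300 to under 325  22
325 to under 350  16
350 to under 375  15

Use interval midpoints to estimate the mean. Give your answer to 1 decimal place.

274.0

Midpoints: 187.5, 212.5, 237.5, 262.5, 287.5, 312.5, 337.5, 362.5
Σfm = 15×187.5 + 18×212.5 + 22×237.5 + 25×262.5 + 22×287.5 + 22×312.5 + 16×337.5 + 15×362.5 = 42462.5
n = Σf = 155
Mean = 42462.5 / 155 = 273.9516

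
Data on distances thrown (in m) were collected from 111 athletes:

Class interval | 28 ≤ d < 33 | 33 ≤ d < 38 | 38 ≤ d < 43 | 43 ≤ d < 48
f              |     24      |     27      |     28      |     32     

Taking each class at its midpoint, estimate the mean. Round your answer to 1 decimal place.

38.6

Midpoints: 30.5, 35.5, 40.5, 45.5
Σfm = 24×30.5 + 27×35.5 + 28×40.5 + 32×45.5 = 4280.5
n = Σf = 111
Mean = 4280.5 / 111 = 38.5631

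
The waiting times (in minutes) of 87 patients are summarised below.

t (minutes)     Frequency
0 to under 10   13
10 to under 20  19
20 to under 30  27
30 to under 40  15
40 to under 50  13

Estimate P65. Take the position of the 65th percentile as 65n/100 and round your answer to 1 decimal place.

29.1

Cumulative frequencies: 13, 32, 59, 74, 87
n = 87; position = 65n/100 = 56.55.
This falls in the class 20 to under 30: L = 20, F = 32, f = 27, h = 10.
65th percentile ≈ 20 + ((56.55 − 32) / 27) × 10 = 29.0926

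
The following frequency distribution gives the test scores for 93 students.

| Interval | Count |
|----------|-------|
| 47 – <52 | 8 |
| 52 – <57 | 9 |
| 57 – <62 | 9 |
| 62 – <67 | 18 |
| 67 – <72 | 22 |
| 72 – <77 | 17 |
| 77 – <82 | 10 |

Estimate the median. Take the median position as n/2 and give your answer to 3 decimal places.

Cumulative frequencies: 8, 17, 26, 44, 66, 83, 93
n = 93; position = n/2 = 46.5.
This falls in the class 67 – <72: L = 67, F = 44, f = 22, h = 5.
Median ≈ 67 + ((46.5 − 44) / 22) × 5 = 67.5682

67.568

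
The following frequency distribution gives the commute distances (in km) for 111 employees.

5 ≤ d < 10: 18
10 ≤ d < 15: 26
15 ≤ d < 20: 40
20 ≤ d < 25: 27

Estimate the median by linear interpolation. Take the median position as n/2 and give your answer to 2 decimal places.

16.44

Cumulative frequencies: 18, 44, 84, 111
n = 111; position = n/2 = 55.5.
This falls in the class 15 ≤ d < 20: L = 15, F = 44, f = 40, h = 5.
Median ≈ 15 + ((55.5 − 44) / 40) × 5 = 16.4375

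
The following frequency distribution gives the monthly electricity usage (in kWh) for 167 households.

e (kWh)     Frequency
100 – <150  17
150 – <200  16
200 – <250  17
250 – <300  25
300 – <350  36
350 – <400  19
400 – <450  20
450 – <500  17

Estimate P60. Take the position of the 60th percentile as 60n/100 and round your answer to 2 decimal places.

Cumulative frequencies: 17, 33, 50, 75, 111, 130, 150, 167
n = 167; position = 60n/100 = 100.2.
This falls in the class 300 – <350: L = 300, F = 75, f = 36, h = 50.
60th percentile ≈ 300 + ((100.2 − 75) / 36) × 50 = 335.0000

335.00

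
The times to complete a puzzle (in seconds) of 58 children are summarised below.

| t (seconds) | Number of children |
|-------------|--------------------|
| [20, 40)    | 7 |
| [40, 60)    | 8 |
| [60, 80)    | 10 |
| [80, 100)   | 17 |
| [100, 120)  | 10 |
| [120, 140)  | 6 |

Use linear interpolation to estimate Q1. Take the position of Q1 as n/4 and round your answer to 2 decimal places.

Cumulative frequencies: 7, 15, 25, 42, 52, 58
n = 58; position = n/4 = 14.5.
This falls in the class [40, 60): L = 40, F = 7, f = 8, h = 20.
Lower quartile ≈ 40 + ((14.5 − 7) / 8) × 20 = 58.7500

58.75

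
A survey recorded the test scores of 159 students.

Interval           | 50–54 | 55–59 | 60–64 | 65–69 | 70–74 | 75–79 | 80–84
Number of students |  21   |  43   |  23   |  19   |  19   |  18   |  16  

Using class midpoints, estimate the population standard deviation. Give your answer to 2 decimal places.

Midpoints: 52, 57, 62, 67, 72, 77, 82
n = 159, Σfm = 10308, mean = 64.8302
Σfm² = 682996
Σf(m − x̄)² = Σfm² − (Σfm)²/n = 682996 − 10308²/159 = 14726.4151
Population variance = 14726.4151 / 159 = 92.6190
Standard deviation = √92.6190 = 9.6239

9.62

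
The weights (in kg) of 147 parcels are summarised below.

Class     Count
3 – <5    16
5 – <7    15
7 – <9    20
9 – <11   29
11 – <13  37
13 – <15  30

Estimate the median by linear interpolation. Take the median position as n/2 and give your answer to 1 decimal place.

10.6

Cumulative frequencies: 16, 31, 51, 80, 117, 147
n = 147; position = n/2 = 73.5.
This falls in the class 9 – <11: L = 9, F = 51, f = 29, h = 2.
Median ≈ 9 + ((73.5 − 51) / 29) × 2 = 10.5517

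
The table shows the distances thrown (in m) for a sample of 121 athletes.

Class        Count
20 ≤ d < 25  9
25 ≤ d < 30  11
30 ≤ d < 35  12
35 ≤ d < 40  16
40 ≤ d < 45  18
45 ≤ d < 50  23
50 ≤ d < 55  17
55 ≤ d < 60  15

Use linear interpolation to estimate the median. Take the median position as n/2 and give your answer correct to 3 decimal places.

Cumulative frequencies: 9, 20, 32, 48, 66, 89, 106, 121
n = 121; position = n/2 = 60.5.
This falls in the class 40 ≤ d < 45: L = 40, F = 48, f = 18, h = 5.
Median ≈ 40 + ((60.5 − 48) / 18) × 5 = 43.4722

43.472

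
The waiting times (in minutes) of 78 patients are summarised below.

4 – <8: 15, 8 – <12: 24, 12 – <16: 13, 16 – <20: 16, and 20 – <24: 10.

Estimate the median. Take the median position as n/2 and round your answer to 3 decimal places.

Cumulative frequencies: 15, 39, 52, 68, 78
n = 78; position = n/2 = 39.
This falls in the class 8 – <12: L = 8, F = 15, f = 24, h = 4.
Median ≈ 8 + ((39 − 15) / 24) × 4 = 12.0000

12.000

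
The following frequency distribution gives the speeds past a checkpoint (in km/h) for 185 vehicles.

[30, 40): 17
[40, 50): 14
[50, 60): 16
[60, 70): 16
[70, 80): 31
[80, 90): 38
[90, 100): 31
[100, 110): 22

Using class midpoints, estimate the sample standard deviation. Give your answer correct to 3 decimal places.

21.337

Midpoints: 35, 45, 55, 65, 75, 85, 95, 105
n = 185, Σfm = 13955, mean = 75.4324
Σfm² = 1136425
Σf(m − x̄)² = Σfm² − (Σfm)²/n = 1136425 − 13955²/185 = 83765.4054
Sample variance = 83765.4054 / 184 = 455.2468
Standard deviation = √455.2468 = 21.3365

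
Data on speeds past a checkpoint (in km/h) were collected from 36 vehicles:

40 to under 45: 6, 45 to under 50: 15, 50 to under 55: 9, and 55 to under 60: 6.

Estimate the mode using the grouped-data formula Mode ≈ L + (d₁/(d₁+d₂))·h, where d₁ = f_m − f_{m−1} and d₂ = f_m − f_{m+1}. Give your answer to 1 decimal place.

48.0

Modal class: 45 to under 50 (highest frequency 15).
d₁ = 15 − 6 = 9, d₂ = 15 − 9 = 6
Mode ≈ 45 + (9/(9+6)) × 5 = 45 + 3.0000 = 48.0000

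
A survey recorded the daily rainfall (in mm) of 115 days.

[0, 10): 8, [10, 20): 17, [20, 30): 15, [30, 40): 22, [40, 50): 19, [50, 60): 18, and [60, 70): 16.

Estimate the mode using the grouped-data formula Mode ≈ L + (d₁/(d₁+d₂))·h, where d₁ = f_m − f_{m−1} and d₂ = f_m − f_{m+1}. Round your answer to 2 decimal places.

37.00

Modal class: [30, 40) (highest frequency 22).
d₁ = 22 − 15 = 7, d₂ = 22 − 19 = 3
Mode ≈ 30 + (7/(7+3)) × 10 = 30 + 7.0000 = 37.0000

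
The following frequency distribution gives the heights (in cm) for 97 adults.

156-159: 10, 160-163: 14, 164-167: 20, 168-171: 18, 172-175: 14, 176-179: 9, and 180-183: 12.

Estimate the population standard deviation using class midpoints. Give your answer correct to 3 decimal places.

7.299

Midpoints: 157.5, 161.5, 165.5, 169.5, 173.5, 177.5, 181.5
n = 97, Σfm = 16401.5, mean = 169.0876
Σfm² = 2778458.25
Σf(m − x̄)² = Σfm² − (Σfm)²/n = 2778458.25 − 16401.5²/97 = 5167.5052
Population variance = 5167.5052 / 97 = 53.2732
Standard deviation = √53.2732 = 7.2989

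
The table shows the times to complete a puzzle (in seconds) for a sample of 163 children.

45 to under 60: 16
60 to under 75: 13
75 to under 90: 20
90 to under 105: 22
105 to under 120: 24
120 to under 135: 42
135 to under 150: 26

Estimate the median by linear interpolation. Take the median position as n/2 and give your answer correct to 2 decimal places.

111.56

Cumulative frequencies: 16, 29, 49, 71, 95, 137, 163
n = 163; position = n/2 = 81.5.
This falls in the class 105 to under 120: L = 105, F = 71, f = 24, h = 15.
Median ≈ 105 + ((81.5 − 71) / 24) × 15 = 111.5625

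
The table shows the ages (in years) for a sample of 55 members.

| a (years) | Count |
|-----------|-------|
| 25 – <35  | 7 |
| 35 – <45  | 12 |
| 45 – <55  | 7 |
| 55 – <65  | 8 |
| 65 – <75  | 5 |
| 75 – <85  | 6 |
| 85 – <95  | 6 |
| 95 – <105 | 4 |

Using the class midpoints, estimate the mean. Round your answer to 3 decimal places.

59.818

Midpoints: 30, 40, 50, 60, 70, 80, 90, 100
Σfm = 7×30 + 12×40 + 7×50 + 8×60 + 5×70 + 6×80 + 6×90 + 4×100 = 3290
n = Σf = 55
Mean = 3290 / 55 = 59.8182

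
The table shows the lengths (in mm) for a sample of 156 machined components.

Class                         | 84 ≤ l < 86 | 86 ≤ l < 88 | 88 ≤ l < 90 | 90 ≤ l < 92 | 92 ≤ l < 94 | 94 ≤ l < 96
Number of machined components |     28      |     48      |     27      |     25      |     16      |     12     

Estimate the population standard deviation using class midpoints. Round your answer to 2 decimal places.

3.02

Midpoints: 85, 87, 89, 91, 93, 95
n = 156, Σfm = 13862, mean = 88.8590
Σfm² = 1233188
Σf(m − x̄)² = Σfm² − (Σfm)²/n = 1233188 − 13862²/156 = 1424.8974
Population variance = 1424.8974 / 156 = 9.1340
Standard deviation = √9.1340 = 3.0222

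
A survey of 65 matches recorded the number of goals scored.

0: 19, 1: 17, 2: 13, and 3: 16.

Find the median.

Cumulative frequencies: 19, 36, 49, 65
n = 65, so the median is the value in position (n+1)/2 = 33.
Position 33 falls at value 1.

1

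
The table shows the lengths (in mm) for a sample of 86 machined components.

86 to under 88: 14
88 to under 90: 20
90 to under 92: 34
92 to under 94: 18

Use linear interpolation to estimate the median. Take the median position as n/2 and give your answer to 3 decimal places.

90.529

Cumulative frequencies: 14, 34, 68, 86
n = 86; position = n/2 = 43.
This falls in the class 90 to under 92: L = 90, F = 34, f = 34, h = 2.
Median ≈ 90 + ((43 − 34) / 34) × 2 = 90.5294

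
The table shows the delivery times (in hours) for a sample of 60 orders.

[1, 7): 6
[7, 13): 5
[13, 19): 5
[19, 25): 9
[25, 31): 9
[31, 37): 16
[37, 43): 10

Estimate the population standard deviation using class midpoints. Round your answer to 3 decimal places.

Midpoints: 4, 10, 16, 22, 28, 34, 40
n = 60, Σfm = 1548, mean = 25.8000
Σfm² = 47784
Σf(m − x̄)² = Σfm² − (Σfm)²/n = 47784 − 1548²/60 = 7845.6000
Population variance = 7845.6000 / 60 = 130.7600
Standard deviation = √130.7600 = 11.4350

11.435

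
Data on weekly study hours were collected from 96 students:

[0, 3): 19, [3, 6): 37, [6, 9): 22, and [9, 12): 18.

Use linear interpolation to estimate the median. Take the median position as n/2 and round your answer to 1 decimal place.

Cumulative frequencies: 19, 56, 78, 96
n = 96; position = n/2 = 48.
This falls in the class [3, 6): L = 3, F = 19, f = 37, h = 3.
Median ≈ 3 + ((48 − 19) / 37) × 3 = 5.3514

5.4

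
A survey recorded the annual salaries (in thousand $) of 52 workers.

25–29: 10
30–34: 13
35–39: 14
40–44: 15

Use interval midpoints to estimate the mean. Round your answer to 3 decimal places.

35.269

Midpoints: 27, 32, 37, 42
Σfm = 10×27 + 13×32 + 14×37 + 15×42 = 1834
n = Σf = 52
Mean = 1834 / 52 = 35.2692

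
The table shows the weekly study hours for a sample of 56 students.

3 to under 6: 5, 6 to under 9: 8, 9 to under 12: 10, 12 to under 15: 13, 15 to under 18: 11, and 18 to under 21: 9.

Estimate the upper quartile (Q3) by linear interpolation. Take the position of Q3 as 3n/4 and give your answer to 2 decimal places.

Cumulative frequencies: 5, 13, 23, 36, 47, 56
n = 56; position = 3n/4 = 42.
This falls in the class 15 to under 18: L = 15, F = 36, f = 11, h = 3.
Upper quartile ≈ 15 + ((42 − 36) / 11) × 3 = 16.6364

16.64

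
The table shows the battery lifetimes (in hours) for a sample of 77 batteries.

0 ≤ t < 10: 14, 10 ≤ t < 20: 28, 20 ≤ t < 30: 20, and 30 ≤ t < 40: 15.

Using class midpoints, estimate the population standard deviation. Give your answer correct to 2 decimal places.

Midpoints: 5, 15, 25, 35
n = 77, Σfm = 1515, mean = 19.6753
Σfm² = 37525
Σf(m − x̄)² = Σfm² − (Σfm)²/n = 37525 − 1515²/77 = 7716.8831
Population variance = 7716.8831 / 77 = 100.2193
Standard deviation = √100.2193 = 10.0110

10.01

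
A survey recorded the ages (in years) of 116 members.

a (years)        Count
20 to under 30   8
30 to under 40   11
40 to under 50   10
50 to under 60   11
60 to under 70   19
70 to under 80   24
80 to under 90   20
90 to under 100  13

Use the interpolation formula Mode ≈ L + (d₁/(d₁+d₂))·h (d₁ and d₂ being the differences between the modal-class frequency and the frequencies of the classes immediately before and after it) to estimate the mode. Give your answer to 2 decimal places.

75.56

Modal class: 70 to under 80 (highest frequency 24).
d₁ = 24 − 19 = 5, d₂ = 24 − 20 = 4
Mode ≈ 70 + (5/(5+4)) × 10 = 70 + 5.5556 = 75.5556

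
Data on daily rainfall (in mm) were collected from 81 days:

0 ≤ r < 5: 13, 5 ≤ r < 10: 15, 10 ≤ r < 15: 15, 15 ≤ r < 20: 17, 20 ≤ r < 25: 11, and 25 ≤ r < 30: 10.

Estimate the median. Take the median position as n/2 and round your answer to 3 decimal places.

Cumulative frequencies: 13, 28, 43, 60, 71, 81
n = 81; position = n/2 = 40.5.
This falls in the class 10 ≤ r < 15: L = 10, F = 28, f = 15, h = 5.
Median ≈ 10 + ((40.5 − 28) / 15) × 5 = 14.1667

14.167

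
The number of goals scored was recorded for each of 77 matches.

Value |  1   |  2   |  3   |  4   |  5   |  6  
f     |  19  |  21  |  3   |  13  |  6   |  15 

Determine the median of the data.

2

Cumulative frequencies: 19, 40, 43, 56, 62, 77
n = 77, so the median is the value in position (n+1)/2 = 39.
Position 39 falls at value 2.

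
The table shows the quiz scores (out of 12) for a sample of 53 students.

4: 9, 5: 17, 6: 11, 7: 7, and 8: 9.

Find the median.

6

Cumulative frequencies: 9, 26, 37, 44, 53
n = 53, so the median is the value in position (n+1)/2 = 27.
Position 27 falls at value 6.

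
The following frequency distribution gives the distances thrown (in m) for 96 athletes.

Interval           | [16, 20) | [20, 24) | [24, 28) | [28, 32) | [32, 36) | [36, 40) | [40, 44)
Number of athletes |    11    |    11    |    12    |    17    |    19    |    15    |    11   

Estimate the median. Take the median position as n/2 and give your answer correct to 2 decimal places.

31.29

Cumulative frequencies: 11, 22, 34, 51, 70, 85, 96
n = 96; position = n/2 = 48.
This falls in the class [28, 32): L = 28, F = 34, f = 17, h = 4.
Median ≈ 28 + ((48 − 34) / 17) × 4 = 31.2941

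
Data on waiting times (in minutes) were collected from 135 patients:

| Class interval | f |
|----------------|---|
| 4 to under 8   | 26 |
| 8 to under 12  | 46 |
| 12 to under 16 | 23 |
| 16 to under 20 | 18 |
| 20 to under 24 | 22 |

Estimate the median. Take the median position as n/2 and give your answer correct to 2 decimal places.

11.61

Cumulative frequencies: 26, 72, 95, 113, 135
n = 135; position = n/2 = 67.5.
This falls in the class 8 to under 12: L = 8, F = 26, f = 46, h = 4.
Median ≈ 8 + ((67.5 − 26) / 46) × 4 = 11.6087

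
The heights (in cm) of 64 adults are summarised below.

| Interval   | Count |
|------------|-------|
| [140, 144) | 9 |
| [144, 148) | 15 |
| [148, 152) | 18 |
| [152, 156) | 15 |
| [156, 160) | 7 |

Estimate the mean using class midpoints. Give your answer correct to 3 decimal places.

Midpoints: 142, 146, 150, 154, 158
Σfm = 9×142 + 15×146 + 18×150 + 15×154 + 7×158 = 9584
n = Σf = 64
Mean = 9584 / 64 = 149.7500

149.750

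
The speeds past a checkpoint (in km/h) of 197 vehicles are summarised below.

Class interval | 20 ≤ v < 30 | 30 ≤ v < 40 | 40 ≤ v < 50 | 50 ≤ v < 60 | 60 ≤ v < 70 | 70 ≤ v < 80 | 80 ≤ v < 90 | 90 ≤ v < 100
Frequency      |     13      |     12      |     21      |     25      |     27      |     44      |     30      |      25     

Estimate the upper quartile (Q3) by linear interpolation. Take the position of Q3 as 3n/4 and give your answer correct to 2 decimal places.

Cumulative frequencies: 13, 25, 46, 71, 98, 142, 172, 197
n = 197; position = 3n/4 = 147.75.
This falls in the class 80 ≤ v < 90: L = 80, F = 142, f = 30, h = 10.
Upper quartile ≈ 80 + ((147.75 − 142) / 30) × 10 = 81.9167

81.92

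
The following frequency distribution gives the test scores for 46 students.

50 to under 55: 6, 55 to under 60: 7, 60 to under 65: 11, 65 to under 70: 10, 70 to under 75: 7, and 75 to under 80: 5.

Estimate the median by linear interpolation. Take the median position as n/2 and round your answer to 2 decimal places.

Cumulative frequencies: 6, 13, 24, 34, 41, 46
n = 46; position = n/2 = 23.
This falls in the class 60 to under 65: L = 60, F = 13, f = 11, h = 5.
Median ≈ 60 + ((23 − 13) / 11) × 5 = 64.5455

64.55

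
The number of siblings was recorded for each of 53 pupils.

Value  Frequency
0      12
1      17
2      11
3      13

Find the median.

1

Cumulative frequencies: 12, 29, 40, 53
n = 53, so the median is the value in position (n+1)/2 = 27.
Position 27 falls at value 1.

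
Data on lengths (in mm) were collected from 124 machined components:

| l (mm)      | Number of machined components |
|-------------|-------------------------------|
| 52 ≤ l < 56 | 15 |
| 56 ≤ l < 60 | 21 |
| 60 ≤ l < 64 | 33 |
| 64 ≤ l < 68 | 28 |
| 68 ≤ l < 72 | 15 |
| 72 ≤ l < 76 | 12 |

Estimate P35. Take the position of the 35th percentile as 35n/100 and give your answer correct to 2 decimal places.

60.90

Cumulative frequencies: 15, 36, 69, 97, 112, 124
n = 124; position = 35n/100 = 43.4.
This falls in the class 60 ≤ l < 64: L = 60, F = 36, f = 33, h = 4.
35th percentile ≈ 60 + ((43.4 − 36) / 33) × 4 = 60.8970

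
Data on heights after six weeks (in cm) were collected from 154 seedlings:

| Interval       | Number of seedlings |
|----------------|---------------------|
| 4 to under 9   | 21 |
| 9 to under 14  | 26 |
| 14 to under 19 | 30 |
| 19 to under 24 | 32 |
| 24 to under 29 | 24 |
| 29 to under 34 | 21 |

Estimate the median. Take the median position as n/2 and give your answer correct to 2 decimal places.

Cumulative frequencies: 21, 47, 77, 109, 133, 154
n = 154; position = n/2 = 77.
This falls in the class 14 to under 19: L = 14, F = 47, f = 30, h = 5.
Median ≈ 14 + ((77 − 47) / 30) × 5 = 19.0000

19.00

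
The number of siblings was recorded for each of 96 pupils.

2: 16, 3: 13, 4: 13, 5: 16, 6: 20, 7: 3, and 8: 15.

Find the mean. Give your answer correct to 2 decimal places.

4.83

Values: 2, 3, 4, 5, 6, 7, 8
Σfx = 16×2 + 13×3 + 13×4 + 16×5 + 20×6 + 3×7 + 15×8 = 464
n = Σf = 96
Mean = 464 / 96 = 4.8333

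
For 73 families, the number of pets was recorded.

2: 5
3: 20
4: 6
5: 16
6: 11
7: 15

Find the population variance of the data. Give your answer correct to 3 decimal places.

2.692

Values: 2, 3, 4, 5, 6, 7
n = 73, Σfx = 345, mean = 4.7260
Σfx² = 1827
Σf(x − x̄)² = Σfx² − (Σfx)²/n = 1827 − 345²/73 = 196.5205
Population variance = 196.5205 / 73 = 2.6921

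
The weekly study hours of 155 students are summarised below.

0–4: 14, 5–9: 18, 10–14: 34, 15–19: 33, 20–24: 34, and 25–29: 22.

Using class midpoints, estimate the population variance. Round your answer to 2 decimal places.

55.89

Midpoints: 2, 7, 12, 17, 22, 27
n = 155, Σfm = 2465, mean = 15.9032
Σfm² = 47865
Σf(m − x̄)² = Σfm² − (Σfm)²/n = 47865 − 2465²/155 = 8663.5484
Population variance = 8663.5484 / 155 = 55.8939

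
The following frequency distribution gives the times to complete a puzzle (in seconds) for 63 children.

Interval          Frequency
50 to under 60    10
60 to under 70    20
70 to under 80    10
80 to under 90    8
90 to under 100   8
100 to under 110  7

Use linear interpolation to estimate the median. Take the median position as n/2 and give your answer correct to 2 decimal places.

71.50

Cumulative frequencies: 10, 30, 40, 48, 56, 63
n = 63; position = n/2 = 31.5.
This falls in the class 70 to under 80: L = 70, F = 30, f = 10, h = 10.
Median ≈ 70 + ((31.5 − 30) / 10) × 10 = 71.5000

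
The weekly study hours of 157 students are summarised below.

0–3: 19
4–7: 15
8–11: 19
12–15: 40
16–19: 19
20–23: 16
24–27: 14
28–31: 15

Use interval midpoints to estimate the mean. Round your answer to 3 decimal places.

Midpoints: 1.5, 5.5, 9.5, 13.5, 17.5, 21.5, 25.5, 29.5
Σfm = 19×1.5 + 15×5.5 + 19×9.5 + 40×13.5 + 19×17.5 + 16×21.5 + 14×25.5 + 15×29.5 = 2307.5
n = Σf = 157
Mean = 2307.5 / 157 = 14.6975

14.697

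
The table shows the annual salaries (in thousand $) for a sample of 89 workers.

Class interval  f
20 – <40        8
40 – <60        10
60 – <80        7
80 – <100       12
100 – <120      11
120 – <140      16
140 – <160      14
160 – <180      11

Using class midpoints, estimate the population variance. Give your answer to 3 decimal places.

Midpoints: 30, 50, 70, 90, 110, 130, 150, 170
n = 89, Σfm = 9570, mean = 107.5281
Σfm² = 1200100
Σf(m − x̄)² = Σfm² − (Σfm)²/n = 1200100 − 9570²/89 = 171056.1798
Population variance = 171056.1798 / 89 = 1921.9795

1921.980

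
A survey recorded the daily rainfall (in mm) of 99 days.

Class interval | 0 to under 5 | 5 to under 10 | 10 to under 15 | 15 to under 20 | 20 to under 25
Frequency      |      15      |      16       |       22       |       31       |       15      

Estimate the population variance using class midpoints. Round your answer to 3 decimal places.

Midpoints: 2.5, 7.5, 12.5, 17.5, 22.5
n = 99, Σfm = 1312.5, mean = 13.2576
Σfm² = 21518.75
Σf(m − x̄)² = Σfm² − (Σfm)²/n = 21518.75 − 1312.5²/99 = 4118.1818
Population variance = 4118.1818 / 99 = 41.5978

41.598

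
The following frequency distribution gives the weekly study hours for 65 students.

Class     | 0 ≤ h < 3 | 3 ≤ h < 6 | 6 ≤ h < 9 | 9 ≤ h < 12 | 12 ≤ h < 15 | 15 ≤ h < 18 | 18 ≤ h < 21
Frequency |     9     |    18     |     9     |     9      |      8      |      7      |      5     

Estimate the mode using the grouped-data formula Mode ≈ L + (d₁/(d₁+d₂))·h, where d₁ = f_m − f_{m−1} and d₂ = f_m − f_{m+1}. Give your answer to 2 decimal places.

4.50

Modal class: 3 ≤ h < 6 (highest frequency 18).
d₁ = 18 − 9 = 9, d₂ = 18 − 9 = 9
Mode ≈ 3 + (9/(9+9)) × 3 = 3 + 1.5000 = 4.5000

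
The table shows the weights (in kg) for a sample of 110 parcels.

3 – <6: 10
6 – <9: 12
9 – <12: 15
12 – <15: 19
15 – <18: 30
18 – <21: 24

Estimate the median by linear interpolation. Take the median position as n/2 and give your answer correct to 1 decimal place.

Cumulative frequencies: 10, 22, 37, 56, 86, 110
n = 110; position = n/2 = 55.
This falls in the class 12 – <15: L = 12, F = 37, f = 19, h = 3.
Median ≈ 12 + ((55 − 37) / 19) × 3 = 14.8421

14.8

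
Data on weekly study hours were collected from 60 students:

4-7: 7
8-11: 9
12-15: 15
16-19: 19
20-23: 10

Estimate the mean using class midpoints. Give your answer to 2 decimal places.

Midpoints: 5.5, 9.5, 13.5, 17.5, 21.5
Σfm = 7×5.5 + 9×9.5 + 15×13.5 + 19×17.5 + 10×21.5 = 874
n = Σf = 60
Mean = 874 / 60 = 14.5667

14.57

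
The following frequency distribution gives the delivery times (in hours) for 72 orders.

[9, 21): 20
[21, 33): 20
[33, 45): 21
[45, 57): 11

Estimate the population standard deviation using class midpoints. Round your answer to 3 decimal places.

12.462

Midpoints: 15, 27, 39, 51
n = 72, Σfm = 2220, mean = 30.8333
Σfm² = 79632
Σf(m − x̄)² = Σfm² − (Σfm)²/n = 79632 − 2220²/72 = 11182.0000
Population variance = 11182.0000 / 72 = 155.3056
Standard deviation = √155.3056 = 12.4622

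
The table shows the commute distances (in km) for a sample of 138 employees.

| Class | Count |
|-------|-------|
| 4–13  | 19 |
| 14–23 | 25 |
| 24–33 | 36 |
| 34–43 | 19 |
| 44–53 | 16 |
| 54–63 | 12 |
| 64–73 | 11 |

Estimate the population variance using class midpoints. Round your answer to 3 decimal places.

314.850

Midpoints: 8.5, 18.5, 28.5, 38.5, 48.5, 58.5, 68.5
n = 138, Σfm = 4613, mean = 33.4275
Σfm² = 197650.5
Σf(m − x̄)² = Σfm² − (Σfm)²/n = 197650.5 − 4613²/138 = 43449.2754
Population variance = 43449.2754 / 138 = 314.8498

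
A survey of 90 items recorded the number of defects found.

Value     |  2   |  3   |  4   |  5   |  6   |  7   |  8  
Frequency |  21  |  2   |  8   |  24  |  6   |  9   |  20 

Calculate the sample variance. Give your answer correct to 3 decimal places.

Values: 2, 3, 4, 5, 6, 7, 8
n = 90, Σfx = 459, mean = 5.1000
Σfx² = 2767
Σf(x − x̄)² = Σfx² − (Σfx)²/n = 2767 − 459²/90 = 426.1000
Sample variance = 426.1000 / 89 = 4.7876

4.788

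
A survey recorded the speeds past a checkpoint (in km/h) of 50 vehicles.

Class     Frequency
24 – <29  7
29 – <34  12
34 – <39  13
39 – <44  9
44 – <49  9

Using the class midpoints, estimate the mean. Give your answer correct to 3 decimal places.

36.600

Midpoints: 26.5, 31.5, 36.5, 41.5, 46.5
Σfm = 7×26.5 + 12×31.5 + 13×36.5 + 9×41.5 + 9×46.5 = 1830
n = Σf = 50
Mean = 1830 / 50 = 36.6000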